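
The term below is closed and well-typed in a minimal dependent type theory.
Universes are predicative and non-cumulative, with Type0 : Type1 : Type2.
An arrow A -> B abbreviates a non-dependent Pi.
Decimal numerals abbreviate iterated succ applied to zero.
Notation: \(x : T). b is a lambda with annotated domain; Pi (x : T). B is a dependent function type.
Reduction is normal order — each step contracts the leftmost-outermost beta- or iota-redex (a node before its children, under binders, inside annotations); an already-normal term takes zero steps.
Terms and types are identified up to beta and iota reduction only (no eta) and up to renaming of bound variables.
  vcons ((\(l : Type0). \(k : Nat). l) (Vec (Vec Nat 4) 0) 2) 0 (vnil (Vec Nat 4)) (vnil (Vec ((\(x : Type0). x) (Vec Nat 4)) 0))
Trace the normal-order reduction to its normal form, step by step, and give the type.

reduction (normal order):
  vcons ((\(l : Type0). \(k : Nat). l) (Vec (Vec Nat 4) 0) 2) 0 (vnil (Vec Nat 4)) (vnil (Vec ((\(x : Type0). x) (Vec Nat 4)) 0))
  ~> vcons ((\(l : Nat). Vec (Vec Nat 4) 0) 2) 0 (vnil (Vec Nat 4)) (vnil (Vec ((\(k : Type0). k) (Vec Nat 4)) 0))
  ~> vcons (Vec (Vec Nat 4) 0) 0 (vnil (Vec Nat 4)) (vnil (Vec ((\(l : Type0). l) (Vec Nat 4)) 0))
  ~> vcons (Vec (Vec Nat 4) 0) 0 (vnil (Vec Nat 4)) (vnil (Vec (Vec Nat 4) 0))
inferred type:
  Vec (Vec (Vec Nat 4) 0) 1


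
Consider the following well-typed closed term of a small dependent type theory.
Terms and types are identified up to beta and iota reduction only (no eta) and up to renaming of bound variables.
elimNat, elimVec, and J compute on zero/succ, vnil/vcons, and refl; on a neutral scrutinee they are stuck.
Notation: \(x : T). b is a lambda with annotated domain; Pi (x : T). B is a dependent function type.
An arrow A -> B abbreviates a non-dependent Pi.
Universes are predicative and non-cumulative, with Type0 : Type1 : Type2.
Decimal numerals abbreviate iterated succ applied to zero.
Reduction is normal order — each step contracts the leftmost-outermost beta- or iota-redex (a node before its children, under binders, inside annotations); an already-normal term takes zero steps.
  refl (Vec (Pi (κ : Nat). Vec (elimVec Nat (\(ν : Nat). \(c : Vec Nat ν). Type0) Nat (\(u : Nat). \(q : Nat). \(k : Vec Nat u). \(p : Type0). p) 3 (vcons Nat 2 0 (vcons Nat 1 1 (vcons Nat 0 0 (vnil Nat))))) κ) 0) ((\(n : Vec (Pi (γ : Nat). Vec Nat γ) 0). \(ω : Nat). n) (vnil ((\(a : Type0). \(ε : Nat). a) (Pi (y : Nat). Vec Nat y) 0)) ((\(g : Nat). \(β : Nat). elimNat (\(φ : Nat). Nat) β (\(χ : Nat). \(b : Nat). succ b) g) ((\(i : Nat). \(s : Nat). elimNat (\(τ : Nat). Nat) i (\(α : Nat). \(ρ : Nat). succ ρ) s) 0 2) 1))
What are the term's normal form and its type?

reduced normal form:
  refl (Vec (Pi (κ : Nat). Vec Nat κ) 0) (vnil (Pi (ν : Nat). Vec Nat ν))
the term's type:
  Eq (Vec (Pi (κ : Nat). Vec Nat κ) 0) (vnil (Pi (ν : Nat). Vec Nat ν)) (vnil (Pi (c : Nat). Vec Nat c))


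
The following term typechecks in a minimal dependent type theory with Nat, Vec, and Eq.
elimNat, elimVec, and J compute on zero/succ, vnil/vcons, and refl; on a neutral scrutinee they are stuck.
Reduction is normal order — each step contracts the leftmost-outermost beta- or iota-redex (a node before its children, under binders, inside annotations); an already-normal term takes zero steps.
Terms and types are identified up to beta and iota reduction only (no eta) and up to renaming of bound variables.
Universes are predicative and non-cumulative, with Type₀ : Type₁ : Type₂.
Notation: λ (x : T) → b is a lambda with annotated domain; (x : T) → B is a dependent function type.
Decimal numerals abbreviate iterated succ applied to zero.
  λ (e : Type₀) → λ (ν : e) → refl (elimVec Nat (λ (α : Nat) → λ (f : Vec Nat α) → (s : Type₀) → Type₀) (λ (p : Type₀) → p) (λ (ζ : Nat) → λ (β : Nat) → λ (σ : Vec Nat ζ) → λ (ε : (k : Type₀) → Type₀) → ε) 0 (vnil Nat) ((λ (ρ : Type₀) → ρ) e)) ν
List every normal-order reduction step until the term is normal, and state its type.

normal-order reduction sequence:
  λ (e : Type₀) → λ (ν : e) → refl (elimVec Nat (λ (α : Nat) → λ (f : Vec Nat α) → (s : Type₀) → Type₀) (λ (p : Type₀) → p) (λ (ζ : Nat) → λ (β : Nat) → λ (σ : Vec Nat ζ) → λ (ε : (k : Type₀) → Type₀) → ε) 0 (vnil Nat) ((λ (ρ : Type₀) → ρ) e)) ν
  ~> λ (e : Type₀) → λ (ν : e) → refl ((λ (α : Type₀) → α) ((λ (f : Type₀) → f) e)) ν
  ~> λ (e : Type₀) → λ (ν : e) → refl ((λ (α : Type₀) → α) e) ν
  ~> λ (e : Type₀) → λ (ν : e) → refl e ν
type:
  (e : Type₀) → (ν : e) → Eq e ν ν


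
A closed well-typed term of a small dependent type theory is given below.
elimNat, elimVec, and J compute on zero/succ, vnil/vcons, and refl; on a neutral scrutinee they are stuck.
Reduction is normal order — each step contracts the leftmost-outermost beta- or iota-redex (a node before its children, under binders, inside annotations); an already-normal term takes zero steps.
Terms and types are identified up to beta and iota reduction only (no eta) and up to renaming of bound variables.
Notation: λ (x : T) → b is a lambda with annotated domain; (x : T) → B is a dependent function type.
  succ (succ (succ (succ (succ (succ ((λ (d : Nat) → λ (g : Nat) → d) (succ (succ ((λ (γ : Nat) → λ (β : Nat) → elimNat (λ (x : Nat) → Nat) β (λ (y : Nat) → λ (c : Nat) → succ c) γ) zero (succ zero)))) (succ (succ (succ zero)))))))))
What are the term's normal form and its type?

resulting normal form:
  succ (succ (succ (succ (succ (succ (succ (succ (succ zero))))))))
type:
  Nat


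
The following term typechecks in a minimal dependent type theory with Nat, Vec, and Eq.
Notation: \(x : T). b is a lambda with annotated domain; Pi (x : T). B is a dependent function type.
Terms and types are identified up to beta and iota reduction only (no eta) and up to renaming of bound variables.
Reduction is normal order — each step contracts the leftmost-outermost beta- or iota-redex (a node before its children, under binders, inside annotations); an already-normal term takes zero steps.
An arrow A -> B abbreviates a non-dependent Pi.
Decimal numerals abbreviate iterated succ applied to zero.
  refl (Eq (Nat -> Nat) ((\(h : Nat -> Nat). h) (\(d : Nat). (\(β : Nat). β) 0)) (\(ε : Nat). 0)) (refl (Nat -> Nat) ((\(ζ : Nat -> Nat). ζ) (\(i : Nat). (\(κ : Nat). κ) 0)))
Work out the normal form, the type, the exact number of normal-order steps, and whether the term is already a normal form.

normal form:
  refl (Eq (Nat -> Nat) (\(h : Nat). 0) (\(d : Nat). 0)) (refl (Nat -> Nat) (\(β : Nat). 0))
the term's type:
  Eq (Eq (Nat -> Nat) (\(h : Nat). 0) (\(d : Nat). 0)) (refl (Nat -> Nat) (\(β : Nat). 0)) (refl (Nat -> Nat) (\(ε : Nat). 0))
steps to reach normal form (normal order): 4
started in normal form: no
first contracted redex: a beta-redex


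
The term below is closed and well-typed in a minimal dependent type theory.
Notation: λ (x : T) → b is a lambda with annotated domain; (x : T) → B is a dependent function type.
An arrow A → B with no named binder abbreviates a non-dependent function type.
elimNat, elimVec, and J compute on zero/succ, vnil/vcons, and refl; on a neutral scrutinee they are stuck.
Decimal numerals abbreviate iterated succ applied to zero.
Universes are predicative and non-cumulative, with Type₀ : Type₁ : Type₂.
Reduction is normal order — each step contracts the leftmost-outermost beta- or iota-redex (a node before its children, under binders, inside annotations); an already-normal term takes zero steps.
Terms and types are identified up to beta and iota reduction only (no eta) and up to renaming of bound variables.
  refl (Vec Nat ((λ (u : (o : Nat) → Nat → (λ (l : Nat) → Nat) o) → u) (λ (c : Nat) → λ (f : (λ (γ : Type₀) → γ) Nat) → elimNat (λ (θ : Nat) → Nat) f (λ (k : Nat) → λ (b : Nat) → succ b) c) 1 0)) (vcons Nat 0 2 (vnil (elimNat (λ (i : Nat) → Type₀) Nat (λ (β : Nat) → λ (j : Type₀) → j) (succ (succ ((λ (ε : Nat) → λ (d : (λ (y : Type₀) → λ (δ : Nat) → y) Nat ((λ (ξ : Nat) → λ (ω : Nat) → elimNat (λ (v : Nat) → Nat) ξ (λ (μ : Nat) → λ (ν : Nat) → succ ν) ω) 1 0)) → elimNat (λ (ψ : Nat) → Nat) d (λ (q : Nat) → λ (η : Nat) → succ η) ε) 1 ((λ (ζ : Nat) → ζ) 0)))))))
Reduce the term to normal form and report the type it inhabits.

reduced normal form:
  refl (Vec Nat 1) (vcons Nat 0 2 (vnil Nat))
inferred type:
  Eq (Vec Nat 1) (vcons Nat 0 2 (vnil Nat)) (vcons Nat 0 2 (vnil Nat))


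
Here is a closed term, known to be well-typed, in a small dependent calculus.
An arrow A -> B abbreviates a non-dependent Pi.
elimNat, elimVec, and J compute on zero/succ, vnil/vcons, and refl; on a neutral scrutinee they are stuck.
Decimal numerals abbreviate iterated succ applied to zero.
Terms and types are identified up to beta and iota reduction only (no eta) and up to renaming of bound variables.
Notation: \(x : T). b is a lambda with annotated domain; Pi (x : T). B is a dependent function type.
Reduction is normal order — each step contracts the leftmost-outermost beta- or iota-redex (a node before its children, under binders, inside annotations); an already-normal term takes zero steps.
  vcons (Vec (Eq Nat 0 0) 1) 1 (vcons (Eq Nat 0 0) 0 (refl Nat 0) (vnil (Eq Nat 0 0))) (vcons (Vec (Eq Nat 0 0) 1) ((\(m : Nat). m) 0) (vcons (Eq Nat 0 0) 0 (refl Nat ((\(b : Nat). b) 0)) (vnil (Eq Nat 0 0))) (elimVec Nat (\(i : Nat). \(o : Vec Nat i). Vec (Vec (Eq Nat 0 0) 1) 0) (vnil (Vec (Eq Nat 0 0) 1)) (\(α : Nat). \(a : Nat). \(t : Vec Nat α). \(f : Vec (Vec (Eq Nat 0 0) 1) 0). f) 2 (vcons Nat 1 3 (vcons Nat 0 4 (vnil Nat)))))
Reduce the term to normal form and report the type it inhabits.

resulting normal form:
  vcons (Vec (Eq Nat 0 0) 1) 1 (vcons (Eq Nat 0 0) 0 (refl Nat 0) (vnil (Eq Nat 0 0))) (vcons (Vec (Eq Nat 0 0) 1) 0 (vcons (Eq Nat 0 0) 0 (refl Nat 0) (vnil (Eq Nat 0 0))) (vnil (Vec (Eq Nat 0 0) 1)))
the term's type:
  Vec (Vec (Eq Nat 0 0) 1) 2
observation: normalization takes exactly 13 steps under the normal-order strategy.


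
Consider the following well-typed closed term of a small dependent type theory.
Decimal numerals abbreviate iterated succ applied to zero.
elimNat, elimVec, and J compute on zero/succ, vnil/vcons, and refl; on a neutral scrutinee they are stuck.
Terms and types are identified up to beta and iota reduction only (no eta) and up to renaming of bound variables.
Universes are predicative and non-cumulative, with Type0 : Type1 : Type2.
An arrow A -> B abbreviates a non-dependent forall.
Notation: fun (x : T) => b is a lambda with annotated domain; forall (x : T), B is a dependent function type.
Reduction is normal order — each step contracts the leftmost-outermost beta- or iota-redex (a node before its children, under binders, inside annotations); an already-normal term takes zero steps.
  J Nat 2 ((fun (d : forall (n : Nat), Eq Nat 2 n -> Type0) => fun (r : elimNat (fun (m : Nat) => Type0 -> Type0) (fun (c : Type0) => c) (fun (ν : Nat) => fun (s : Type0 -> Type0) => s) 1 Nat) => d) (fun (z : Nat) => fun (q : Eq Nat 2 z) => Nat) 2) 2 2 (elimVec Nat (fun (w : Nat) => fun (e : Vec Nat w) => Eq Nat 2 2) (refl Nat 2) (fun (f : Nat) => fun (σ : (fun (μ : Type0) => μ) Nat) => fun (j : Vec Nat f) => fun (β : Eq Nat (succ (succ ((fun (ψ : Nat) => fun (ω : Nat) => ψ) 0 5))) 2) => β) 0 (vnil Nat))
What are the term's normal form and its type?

normal form:
  2
type:
  Nat


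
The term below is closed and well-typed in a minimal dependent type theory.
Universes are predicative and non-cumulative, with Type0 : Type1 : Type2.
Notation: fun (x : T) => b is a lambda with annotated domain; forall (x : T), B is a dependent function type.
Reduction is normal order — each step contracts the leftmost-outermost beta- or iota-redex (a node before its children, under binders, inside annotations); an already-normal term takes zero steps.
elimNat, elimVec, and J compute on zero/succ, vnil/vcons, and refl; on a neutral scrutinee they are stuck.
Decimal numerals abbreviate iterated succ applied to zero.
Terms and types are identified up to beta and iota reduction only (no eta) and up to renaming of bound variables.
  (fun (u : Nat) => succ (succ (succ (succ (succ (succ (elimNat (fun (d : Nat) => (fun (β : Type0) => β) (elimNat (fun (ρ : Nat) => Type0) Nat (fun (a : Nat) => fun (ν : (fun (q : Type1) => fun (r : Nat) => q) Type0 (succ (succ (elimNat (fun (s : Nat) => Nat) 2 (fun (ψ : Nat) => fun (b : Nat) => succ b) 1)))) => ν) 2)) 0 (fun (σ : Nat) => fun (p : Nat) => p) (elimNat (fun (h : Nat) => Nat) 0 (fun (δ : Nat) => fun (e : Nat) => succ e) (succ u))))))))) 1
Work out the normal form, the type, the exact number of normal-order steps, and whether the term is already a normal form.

normal form:
  6
type:
  Nat
normal-order step count: 23
started in normal form: no
first redex: a beta-redex


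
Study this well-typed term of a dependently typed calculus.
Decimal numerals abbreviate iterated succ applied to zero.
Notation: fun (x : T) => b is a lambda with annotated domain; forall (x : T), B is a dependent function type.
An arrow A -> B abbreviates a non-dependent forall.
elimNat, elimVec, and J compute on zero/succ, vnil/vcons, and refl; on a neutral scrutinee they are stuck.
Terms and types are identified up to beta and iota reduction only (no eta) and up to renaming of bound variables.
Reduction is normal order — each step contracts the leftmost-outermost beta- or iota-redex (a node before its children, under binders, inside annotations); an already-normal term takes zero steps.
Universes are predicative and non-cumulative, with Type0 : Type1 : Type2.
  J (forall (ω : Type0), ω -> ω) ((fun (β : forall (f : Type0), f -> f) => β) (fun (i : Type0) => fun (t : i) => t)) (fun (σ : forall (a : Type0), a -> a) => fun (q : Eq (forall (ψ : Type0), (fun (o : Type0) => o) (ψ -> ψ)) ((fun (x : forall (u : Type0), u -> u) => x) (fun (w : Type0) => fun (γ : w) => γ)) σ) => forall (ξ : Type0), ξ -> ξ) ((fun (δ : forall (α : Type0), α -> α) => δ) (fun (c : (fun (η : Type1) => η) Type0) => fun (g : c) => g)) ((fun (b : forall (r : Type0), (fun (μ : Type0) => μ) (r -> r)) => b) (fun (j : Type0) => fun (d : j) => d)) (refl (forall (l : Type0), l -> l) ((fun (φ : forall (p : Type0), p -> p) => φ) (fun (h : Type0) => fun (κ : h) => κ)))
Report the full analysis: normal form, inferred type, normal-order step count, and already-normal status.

reduced normal form:
  fun (ω : Type0) => fun (β : ω) => β
the term's type:
  forall (ω : Type0), ω -> ω
reduction steps (normal order): 3
term was already normal: no
first redex: a J iota-redex


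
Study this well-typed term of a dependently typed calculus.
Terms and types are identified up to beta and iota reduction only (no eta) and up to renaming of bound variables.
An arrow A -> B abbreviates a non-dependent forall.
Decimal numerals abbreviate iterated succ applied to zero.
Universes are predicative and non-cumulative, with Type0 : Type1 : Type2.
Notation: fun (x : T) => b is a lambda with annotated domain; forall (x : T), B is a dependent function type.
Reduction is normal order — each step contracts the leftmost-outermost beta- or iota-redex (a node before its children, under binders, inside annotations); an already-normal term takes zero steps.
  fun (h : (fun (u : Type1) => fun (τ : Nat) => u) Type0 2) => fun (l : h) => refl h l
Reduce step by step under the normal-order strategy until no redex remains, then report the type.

normal-order reduction:
  fun (h : (fun (u : Type1) => fun (τ : Nat) => u) Type0 2) => fun (l : h) => refl h l
  ~> fun (h : (fun (u : Nat) => Type0) 2) => fun (τ : h) => refl h τ
  ~> fun (h : Type0) => fun (u : h) => refl h u
type:
  forall (h : Type0), forall (u : h), Eq h u u


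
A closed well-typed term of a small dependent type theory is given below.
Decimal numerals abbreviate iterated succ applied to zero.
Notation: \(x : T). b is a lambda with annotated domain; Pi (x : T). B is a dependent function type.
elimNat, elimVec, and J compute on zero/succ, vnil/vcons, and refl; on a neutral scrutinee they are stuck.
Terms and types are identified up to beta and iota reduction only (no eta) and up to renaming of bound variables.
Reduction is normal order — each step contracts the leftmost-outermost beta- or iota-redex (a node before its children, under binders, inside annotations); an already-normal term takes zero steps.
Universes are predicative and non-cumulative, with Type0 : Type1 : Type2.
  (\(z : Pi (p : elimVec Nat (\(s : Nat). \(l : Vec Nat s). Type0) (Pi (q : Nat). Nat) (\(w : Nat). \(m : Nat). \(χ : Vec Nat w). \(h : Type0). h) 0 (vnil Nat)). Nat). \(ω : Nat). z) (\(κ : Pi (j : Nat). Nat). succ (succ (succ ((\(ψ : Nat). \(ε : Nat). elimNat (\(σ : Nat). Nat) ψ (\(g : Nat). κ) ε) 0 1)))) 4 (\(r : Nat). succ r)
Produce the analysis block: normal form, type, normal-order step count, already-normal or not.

reduced normal form:
  4
inferred type:
  Nat
reduction steps (normal order): 9
term was already normal: no
first contracted redex: a beta-redex


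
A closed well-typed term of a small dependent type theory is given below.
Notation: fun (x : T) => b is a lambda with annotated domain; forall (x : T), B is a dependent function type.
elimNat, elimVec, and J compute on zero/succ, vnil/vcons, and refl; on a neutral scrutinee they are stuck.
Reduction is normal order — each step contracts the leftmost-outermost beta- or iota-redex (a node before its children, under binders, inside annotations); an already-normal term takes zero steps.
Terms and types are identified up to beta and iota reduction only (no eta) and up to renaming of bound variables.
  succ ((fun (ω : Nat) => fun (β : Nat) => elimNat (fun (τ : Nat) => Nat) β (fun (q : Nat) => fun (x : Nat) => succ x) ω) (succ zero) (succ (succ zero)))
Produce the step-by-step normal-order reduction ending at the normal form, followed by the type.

normal-order reduction:
  succ ((fun (ω : Nat) => fun (β : Nat) => elimNat (fun (τ : Nat) => Nat) β (fun (q : Nat) => fun (x : Nat) => succ x) ω) (succ zero) (succ (succ zero)))
  ~> succ ((fun (ω : Nat) => elimNat (fun (β : Nat) => Nat) ω (fun (τ : Nat) => fun (q : Nat) => succ q) (succ zero)) (succ (succ zero)))
  ~> succ (elimNat (fun (ω : Nat) => Nat) (succ (succ zero)) (fun (β : Nat) => fun (τ : Nat) => succ τ) (succ zero))
  ~> succ ((fun (ω : Nat) => fun (β : Nat) => succ β) zero (elimNat (fun (τ : Nat) => Nat) (succ (succ zero)) (fun (q : Nat) => fun (x : Nat) => succ x) zero))
  ~> succ ((fun (ω : Nat) => succ ω) (elimNat (fun (β : Nat) => Nat) (succ (succ zero)) (fun (τ : Nat) => fun (q : Nat) => succ q) zero))
  ~> succ (succ (elimNat (fun (ω : Nat) => Nat) (succ (succ zero)) (fun (β : Nat) => fun (τ : Nat) => succ τ) zero))
  ~> succ (succ (succ (succ zero)))
inferred type:
  Nat


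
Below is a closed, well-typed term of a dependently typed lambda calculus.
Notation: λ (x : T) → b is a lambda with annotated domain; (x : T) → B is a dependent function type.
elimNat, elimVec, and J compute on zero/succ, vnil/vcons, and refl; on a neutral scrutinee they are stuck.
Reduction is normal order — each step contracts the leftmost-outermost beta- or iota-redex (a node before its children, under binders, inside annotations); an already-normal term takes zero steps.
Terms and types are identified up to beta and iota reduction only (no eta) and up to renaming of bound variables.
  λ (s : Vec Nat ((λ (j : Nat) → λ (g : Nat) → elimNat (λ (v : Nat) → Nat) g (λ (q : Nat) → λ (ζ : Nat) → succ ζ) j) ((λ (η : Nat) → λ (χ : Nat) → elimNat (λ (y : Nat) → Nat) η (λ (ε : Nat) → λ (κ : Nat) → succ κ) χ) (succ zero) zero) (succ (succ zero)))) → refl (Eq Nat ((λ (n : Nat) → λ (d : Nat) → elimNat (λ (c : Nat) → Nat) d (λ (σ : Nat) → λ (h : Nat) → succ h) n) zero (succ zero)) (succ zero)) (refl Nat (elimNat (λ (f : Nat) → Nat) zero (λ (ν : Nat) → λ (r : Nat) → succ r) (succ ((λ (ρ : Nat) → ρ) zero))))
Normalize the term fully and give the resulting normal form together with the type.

reduced normal form:
  λ (s : Vec Nat (succ (succ (succ zero)))) → refl (Eq Nat (succ zero) (succ zero)) (refl Nat (succ zero))
type:
  (s : Vec Nat (succ (succ (succ zero)))) → Eq (Eq Nat (succ zero) (succ zero)) (refl Nat (succ zero)) (refl Nat (succ zero))
observation: normalization takes exactly 17 steps under the normal-order strategy.


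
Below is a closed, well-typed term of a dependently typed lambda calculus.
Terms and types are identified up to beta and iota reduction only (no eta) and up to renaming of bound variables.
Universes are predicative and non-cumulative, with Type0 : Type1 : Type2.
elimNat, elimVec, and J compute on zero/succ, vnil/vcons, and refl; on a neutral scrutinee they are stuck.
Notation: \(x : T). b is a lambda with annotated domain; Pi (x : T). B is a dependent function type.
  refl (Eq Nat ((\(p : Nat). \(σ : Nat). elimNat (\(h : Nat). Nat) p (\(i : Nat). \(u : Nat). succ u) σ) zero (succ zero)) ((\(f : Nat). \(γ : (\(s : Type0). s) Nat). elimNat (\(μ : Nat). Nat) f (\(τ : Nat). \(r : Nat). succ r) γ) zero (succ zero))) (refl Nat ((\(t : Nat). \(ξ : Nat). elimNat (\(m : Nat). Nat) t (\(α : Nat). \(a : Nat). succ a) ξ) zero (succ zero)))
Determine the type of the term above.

type:
  Eq (Eq Nat (succ zero) (succ zero)) (refl Nat (succ zero)) (refl Nat (succ zero))


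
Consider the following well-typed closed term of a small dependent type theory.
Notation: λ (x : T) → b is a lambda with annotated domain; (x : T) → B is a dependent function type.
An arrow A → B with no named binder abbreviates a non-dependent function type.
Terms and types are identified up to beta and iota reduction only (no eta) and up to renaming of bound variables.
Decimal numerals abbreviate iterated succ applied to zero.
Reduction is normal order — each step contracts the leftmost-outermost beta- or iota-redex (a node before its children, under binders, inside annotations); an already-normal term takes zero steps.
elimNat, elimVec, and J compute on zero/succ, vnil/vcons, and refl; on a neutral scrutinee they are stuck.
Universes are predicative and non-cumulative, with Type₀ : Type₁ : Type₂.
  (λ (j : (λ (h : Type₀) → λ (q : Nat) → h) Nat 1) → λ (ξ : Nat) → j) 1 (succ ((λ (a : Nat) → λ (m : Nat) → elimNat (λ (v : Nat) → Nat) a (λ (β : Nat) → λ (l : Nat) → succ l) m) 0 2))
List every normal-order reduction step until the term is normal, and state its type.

reduction (normal order):
  (λ (j : (λ (h : Type₀) → λ (q : Nat) → h) Nat 1) → λ (ξ : Nat) → j) 1 (succ ((λ (a : Nat) → λ (m : Nat) → elimNat (λ (v : Nat) → Nat) a (λ (β : Nat) → λ (l : Nat) → succ l) m) 0 2))
  ~> (λ (j : Nat) → 1) (succ ((λ (h : Nat) → λ (q : Nat) → elimNat (λ (ξ : Nat) → Nat) h (λ (a : Nat) → λ (m : Nat) → succ m) q) 0 2))
  ~> 1
the term's type:
  Nat


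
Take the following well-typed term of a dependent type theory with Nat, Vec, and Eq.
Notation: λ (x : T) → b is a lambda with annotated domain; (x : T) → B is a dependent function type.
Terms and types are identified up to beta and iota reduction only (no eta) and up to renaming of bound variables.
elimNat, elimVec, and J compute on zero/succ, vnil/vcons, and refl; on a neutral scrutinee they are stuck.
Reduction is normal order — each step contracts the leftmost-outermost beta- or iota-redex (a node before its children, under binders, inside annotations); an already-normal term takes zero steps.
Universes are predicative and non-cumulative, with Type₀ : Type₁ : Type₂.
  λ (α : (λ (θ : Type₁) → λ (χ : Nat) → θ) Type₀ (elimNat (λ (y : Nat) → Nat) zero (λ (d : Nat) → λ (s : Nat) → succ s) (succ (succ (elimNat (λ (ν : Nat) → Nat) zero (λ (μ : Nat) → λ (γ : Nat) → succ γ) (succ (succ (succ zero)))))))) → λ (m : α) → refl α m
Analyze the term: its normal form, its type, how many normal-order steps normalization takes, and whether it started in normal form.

reduced normal form:
  λ (α : Type₀) → λ (θ : α) → refl α θ
type:
  (α : Type₀) → (θ : α) → Eq α θ θ
normal-order step count: 2
started in normal form: no
first redex: a beta-redex


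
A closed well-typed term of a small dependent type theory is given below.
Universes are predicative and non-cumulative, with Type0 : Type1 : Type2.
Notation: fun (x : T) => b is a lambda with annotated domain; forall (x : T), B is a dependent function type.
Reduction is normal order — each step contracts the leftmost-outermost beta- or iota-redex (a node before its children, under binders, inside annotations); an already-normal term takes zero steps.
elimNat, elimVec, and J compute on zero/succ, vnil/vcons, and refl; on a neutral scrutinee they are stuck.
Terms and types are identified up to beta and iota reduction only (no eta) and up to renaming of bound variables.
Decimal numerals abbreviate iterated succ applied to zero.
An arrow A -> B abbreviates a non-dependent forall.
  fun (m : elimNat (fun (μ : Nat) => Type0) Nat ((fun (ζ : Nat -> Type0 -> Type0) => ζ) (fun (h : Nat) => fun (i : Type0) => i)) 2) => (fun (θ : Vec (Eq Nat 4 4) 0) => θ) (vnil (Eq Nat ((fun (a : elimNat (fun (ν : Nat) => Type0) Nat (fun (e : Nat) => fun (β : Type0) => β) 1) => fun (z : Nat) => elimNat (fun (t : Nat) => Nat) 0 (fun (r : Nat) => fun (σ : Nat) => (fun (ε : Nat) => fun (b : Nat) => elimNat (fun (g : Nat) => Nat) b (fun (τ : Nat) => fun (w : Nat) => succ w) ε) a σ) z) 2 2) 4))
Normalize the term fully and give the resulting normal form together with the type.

reduced normal form:
  fun (m : Nat) => vnil (Eq Nat 4 4)
the term's type:
  Nat -> Vec (Eq Nat 4 4) 0


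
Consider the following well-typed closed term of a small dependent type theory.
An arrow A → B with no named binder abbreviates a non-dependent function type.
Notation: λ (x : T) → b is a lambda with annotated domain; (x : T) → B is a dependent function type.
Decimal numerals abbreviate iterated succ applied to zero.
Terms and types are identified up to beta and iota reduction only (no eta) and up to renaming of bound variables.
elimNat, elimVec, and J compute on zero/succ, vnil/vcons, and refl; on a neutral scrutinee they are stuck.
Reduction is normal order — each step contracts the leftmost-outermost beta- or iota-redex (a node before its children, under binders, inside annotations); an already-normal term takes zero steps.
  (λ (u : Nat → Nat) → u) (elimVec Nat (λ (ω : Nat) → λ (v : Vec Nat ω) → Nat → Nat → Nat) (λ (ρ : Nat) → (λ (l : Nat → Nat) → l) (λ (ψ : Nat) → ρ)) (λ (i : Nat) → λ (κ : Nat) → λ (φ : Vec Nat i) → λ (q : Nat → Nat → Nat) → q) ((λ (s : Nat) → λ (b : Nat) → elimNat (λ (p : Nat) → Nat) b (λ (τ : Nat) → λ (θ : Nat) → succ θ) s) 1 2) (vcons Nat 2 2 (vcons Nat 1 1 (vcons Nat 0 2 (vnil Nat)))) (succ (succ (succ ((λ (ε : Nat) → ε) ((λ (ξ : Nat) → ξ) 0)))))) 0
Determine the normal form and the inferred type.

resulting normal form:
  3
the term's type:
  Nat
observation: the first redex contracted is a beta-redex; the normal form is reached in 22 normal-order steps.


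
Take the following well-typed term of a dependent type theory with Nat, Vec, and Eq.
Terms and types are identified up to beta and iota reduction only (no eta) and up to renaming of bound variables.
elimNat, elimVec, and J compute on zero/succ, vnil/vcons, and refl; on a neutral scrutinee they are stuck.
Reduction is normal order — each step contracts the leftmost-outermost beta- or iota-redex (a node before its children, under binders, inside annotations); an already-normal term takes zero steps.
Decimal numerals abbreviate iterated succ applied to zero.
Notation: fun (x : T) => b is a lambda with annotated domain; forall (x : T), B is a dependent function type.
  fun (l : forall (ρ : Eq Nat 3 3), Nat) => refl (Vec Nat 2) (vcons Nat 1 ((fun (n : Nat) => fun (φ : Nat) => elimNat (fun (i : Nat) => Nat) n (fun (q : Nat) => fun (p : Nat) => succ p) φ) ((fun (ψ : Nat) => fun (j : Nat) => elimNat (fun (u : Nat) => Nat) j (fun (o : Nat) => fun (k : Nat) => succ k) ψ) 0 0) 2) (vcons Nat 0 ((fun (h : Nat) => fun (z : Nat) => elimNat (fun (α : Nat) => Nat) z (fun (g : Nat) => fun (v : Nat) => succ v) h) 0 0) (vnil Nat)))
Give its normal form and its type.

normal form:
  fun (l : forall (ρ : Eq Nat 3 3), Nat) => refl (Vec Nat 2) (vcons Nat 1 2 (vcons Nat 0 0 (vnil Nat)))
the term's type:
  forall (l : forall (ρ : Eq Nat 3 3), Nat), Eq (Vec Nat 2) (vcons Nat 1 2 (vcons Nat 0 0 (vnil Nat))) (vcons Nat 1 2 (vcons Nat 0 0 (vnil Nat)))


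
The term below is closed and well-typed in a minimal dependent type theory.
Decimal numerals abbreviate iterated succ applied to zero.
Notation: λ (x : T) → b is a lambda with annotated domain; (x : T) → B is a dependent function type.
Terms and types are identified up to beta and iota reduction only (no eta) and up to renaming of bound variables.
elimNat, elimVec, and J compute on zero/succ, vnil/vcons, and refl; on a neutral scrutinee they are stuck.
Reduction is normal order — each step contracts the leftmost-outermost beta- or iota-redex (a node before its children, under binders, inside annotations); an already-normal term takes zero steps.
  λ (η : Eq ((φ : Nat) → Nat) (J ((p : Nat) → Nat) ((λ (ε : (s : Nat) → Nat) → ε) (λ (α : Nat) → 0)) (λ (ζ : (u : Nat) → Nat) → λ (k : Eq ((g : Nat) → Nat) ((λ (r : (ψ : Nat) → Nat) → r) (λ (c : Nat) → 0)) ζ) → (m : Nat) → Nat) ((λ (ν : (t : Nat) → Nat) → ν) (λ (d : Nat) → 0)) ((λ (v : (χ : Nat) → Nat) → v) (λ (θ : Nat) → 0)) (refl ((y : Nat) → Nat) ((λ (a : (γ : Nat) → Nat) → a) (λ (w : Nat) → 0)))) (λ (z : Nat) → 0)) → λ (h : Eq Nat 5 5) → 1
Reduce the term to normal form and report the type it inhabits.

normal form:
  λ (η : Eq ((φ : Nat) → Nat) (λ (p : Nat) → 0) (λ (ε : Nat) → 0)) → λ (s : Eq Nat 5 5) → 1
type:
  (η : Eq ((φ : Nat) → Nat) (λ (p : Nat) → 0) (λ (ε : Nat) → 0)) → (s : Eq Nat 5 5) → Nat


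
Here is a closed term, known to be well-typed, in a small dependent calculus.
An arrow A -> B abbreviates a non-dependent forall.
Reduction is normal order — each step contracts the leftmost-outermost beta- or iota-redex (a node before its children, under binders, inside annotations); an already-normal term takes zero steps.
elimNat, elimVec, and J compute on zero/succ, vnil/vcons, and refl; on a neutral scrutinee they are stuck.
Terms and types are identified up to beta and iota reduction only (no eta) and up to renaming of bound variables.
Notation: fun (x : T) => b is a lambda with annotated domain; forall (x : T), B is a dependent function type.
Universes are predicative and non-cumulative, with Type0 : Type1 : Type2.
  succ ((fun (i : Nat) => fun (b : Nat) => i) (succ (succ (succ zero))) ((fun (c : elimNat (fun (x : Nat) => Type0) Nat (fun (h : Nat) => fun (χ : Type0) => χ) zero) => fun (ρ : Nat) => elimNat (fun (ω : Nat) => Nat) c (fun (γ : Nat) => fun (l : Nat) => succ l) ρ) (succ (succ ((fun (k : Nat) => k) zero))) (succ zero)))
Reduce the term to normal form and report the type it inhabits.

normal form:
  succ (succ (succ (succ zero)))
inferred type:
  Nat


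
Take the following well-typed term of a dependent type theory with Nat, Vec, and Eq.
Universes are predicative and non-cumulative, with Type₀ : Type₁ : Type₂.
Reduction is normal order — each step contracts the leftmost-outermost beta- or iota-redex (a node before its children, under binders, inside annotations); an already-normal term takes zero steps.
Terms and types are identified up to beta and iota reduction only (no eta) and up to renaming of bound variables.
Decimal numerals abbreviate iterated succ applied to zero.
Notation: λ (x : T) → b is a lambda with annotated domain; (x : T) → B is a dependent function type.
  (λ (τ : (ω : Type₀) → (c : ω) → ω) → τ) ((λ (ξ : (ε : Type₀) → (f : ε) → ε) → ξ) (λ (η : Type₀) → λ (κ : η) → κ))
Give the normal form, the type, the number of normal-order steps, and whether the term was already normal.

resulting normal form:
  λ (τ : Type₀) → λ (ω : τ) → ω
inferred type:
  (τ : Type₀) → (ω : τ) → τ
reduction steps (normal order): 2
term was already normal: no
first redex: a beta-redex


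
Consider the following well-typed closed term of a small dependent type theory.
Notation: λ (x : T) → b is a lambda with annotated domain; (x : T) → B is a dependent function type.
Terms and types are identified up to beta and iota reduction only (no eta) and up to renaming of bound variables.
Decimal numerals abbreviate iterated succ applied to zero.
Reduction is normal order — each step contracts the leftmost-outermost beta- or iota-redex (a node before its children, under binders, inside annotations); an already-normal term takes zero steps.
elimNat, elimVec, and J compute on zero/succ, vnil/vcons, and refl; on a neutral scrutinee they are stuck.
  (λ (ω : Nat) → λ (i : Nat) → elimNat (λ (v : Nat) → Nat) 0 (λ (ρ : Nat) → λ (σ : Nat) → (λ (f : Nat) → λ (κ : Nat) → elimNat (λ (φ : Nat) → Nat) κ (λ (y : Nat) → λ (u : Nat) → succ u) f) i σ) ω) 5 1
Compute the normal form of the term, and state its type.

reduced normal form:
  5
type:
  Nat


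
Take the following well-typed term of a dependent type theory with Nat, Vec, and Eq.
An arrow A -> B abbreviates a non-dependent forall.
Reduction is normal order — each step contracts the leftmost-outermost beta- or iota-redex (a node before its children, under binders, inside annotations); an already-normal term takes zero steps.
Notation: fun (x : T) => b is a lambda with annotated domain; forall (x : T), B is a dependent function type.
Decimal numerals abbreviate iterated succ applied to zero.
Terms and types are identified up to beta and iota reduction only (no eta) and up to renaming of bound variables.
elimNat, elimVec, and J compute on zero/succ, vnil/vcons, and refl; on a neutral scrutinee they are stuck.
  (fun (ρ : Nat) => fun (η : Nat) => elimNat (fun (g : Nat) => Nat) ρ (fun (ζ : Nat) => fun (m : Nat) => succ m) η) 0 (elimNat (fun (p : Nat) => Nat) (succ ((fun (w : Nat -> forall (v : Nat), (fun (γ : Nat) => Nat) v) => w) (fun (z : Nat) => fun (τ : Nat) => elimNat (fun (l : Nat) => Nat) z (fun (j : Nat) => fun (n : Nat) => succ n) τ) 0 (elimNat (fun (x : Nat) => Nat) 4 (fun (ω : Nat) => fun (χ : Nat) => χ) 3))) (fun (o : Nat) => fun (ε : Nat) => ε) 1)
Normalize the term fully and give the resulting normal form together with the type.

resulting normal form:
  5
inferred type:
  Nat


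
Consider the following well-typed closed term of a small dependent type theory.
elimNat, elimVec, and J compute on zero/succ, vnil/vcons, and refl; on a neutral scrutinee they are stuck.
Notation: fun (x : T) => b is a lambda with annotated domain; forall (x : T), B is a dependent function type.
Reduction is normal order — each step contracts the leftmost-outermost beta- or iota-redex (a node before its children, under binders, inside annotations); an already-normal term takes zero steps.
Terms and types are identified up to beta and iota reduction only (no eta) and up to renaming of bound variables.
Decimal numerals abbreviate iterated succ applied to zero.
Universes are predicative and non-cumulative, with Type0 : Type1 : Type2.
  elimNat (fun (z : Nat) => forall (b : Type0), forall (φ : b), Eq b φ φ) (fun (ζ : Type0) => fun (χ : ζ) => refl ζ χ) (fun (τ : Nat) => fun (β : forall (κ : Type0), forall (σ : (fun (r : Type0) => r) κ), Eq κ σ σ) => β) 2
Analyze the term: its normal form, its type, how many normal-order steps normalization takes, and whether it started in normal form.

resulting normal form:
  fun (z : Type0) => fun (b : z) => refl z b
inferred type:
  forall (z : Type0), forall (b : z), Eq z b b
normal-order step count: 7
term was already normal: no
first redex: an elimNat iota-redex


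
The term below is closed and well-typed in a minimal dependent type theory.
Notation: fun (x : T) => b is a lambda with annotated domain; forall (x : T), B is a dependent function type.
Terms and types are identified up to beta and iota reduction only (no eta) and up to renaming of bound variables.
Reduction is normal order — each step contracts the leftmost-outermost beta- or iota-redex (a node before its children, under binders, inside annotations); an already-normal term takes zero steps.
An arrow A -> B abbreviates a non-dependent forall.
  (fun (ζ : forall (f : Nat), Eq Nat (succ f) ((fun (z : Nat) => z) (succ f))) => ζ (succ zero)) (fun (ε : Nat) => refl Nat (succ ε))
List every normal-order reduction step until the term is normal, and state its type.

normal-order reduction:
  (fun (ζ : forall (f : Nat), Eq Nat (succ f) ((fun (z : Nat) => z) (succ f))) => ζ (succ zero)) (fun (ε : Nat) => refl Nat (succ ε))
  ~> (fun (ζ : Nat) => refl Nat (succ ζ)) (succ zero)
  ~> refl Nat (succ (succ zero))
type:
  Eq Nat (succ (succ zero)) (succ (succ zero))


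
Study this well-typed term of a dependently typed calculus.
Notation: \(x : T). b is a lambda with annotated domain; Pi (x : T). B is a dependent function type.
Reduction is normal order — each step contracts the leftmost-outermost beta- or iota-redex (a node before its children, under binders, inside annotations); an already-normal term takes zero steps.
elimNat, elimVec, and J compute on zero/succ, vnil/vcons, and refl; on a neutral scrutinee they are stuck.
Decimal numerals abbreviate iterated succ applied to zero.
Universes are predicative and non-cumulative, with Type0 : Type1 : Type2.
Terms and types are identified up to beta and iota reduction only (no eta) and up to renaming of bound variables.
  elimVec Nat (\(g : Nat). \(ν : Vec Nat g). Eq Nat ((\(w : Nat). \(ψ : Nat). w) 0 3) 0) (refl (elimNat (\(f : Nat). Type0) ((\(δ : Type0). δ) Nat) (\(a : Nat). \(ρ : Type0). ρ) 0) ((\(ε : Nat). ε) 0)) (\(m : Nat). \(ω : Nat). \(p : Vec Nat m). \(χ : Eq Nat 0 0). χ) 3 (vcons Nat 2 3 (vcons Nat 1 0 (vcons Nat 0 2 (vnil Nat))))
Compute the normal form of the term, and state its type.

resulting normal form:
  refl Nat 0
inferred type:
  Eq Nat 0 0


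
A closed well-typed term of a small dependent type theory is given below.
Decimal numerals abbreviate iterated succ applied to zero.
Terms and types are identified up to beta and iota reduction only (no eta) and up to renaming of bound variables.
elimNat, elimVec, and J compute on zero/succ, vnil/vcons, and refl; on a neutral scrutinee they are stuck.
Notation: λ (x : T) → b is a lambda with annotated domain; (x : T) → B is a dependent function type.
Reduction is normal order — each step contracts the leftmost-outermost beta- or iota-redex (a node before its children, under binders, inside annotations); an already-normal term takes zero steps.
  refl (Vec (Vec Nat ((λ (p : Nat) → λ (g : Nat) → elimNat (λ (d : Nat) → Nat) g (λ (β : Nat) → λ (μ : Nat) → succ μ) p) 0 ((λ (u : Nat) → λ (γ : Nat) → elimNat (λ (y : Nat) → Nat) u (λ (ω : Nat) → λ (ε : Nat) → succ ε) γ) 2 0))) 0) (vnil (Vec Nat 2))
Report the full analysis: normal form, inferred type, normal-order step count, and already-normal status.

reduced normal form:
  refl (Vec (Vec Nat 2) 0) (vnil (Vec Nat 2))
inferred type:
  Eq (Vec (Vec Nat 2) 0) (vnil (Vec Nat 2)) (vnil (Vec Nat 2))
normal-order step count: 6
started in normal form: no
first redex: a beta-redex


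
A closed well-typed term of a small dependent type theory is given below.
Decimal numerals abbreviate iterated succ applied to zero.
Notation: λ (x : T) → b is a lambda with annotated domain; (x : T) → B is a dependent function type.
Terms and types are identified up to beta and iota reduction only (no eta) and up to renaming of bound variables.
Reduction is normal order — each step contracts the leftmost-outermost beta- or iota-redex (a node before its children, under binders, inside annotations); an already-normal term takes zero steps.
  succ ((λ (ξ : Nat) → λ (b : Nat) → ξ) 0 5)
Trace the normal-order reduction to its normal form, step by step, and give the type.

reduction (normal order):
  succ ((λ (ξ : Nat) → λ (b : Nat) → ξ) 0 5)
  ~> succ ((λ (ξ : Nat) → 0) 5)
  ~> 1
type:
  Nat
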